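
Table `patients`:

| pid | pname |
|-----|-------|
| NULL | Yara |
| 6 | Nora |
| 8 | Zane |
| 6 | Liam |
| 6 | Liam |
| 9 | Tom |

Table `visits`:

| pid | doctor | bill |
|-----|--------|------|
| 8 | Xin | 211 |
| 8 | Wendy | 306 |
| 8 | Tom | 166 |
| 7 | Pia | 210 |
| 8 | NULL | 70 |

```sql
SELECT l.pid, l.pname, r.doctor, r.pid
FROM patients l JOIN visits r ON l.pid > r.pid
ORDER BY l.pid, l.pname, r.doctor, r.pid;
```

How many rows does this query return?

6

INNER JOIN keeps only pairs where the ON condition holds.
Matching on l.pid > r.pid. A NULL in a compared column never satisfies the condition.
- pid=NULL: no matching r row, dropped.
- pid=6: no matching r row, dropped.
- pid=8: 1 matching r row(s), so 1 row(s) emitted.
- pid=6: no matching r row, dropped.
- pid=6: no matching r row, dropped.
- pid=9: 5 matching r row(s), so 5 row(s) emitted.
Total: 6 rows.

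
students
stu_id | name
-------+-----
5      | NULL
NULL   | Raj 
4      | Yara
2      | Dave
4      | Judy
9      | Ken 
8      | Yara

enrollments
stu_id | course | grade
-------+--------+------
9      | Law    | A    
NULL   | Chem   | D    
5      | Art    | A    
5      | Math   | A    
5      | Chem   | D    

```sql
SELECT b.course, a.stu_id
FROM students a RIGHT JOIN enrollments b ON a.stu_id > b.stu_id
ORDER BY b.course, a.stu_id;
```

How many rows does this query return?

8

RIGHT JOIN keeps every row from `enrollments`; unmatched rows get NULL for `students`'s columns.
Matching on a.stu_id > b.stu_id. A NULL in a compared column never satisfies the condition.
- a[0] stu_id=5 → no match.
- a[1] stu_id=NULL → no match.
- a[2] stu_id=4 → no match.
- a[3] stu_id=2 → no match.
- a[4] stu_id=4 → no match.
- a[5] stu_id=9 → 3 match(es) in b → 3 row(s).
- a[6] stu_id=8 → 3 match(es) in b → 3 row(s).
- plus 2 unmatched b row(s), each kept with NULL a columns.
Total: 6 matched + 2 padded = 8 rows.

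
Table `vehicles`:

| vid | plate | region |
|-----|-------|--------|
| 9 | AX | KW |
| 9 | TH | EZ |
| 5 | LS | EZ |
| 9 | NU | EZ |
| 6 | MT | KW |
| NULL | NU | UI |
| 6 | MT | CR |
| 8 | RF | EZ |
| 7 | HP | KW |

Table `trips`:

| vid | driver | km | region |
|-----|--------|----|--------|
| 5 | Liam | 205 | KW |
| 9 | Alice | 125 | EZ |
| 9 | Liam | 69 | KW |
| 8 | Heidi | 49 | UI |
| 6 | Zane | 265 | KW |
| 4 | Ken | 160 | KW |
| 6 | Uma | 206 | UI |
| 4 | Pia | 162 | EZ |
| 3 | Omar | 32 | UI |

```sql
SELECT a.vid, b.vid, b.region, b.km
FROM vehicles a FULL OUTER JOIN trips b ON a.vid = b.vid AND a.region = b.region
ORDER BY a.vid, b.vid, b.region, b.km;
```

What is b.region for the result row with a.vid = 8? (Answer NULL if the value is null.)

FULL OUTER JOIN keeps every row from both sides; unmatched rows get NULL for the other side's columns.
Matching on a.vid = b.vid AND a.region = b.region. A NULL in a compared column never satisfies the condition.
- a row (vid=9, region=KW): matches 1 b row(s) → 1 output row(s).
- a row (vid=9, region=EZ): matches 1 b row(s) → 1 output row(s).
- a row (vid=5, region=EZ): no match → kept, b columns NULL.
- a row (vid=9, region=EZ): matches 1 b row(s) → 1 output row(s).
- a row (vid=6, region=KW): matches 1 b row(s) → 1 output row(s).
- a row (vid=NULL, region=UI): no match → kept, b columns NULL.
- a row (vid=6, region=CR): no match → kept, b columns NULL.
- a row (vid=8, region=EZ): no match → kept, b columns NULL.
- a row (vid=7, region=KW): no match → kept, b columns NULL.
- plus 6 unmatched b row(s), each kept with NULL a columns.

NULL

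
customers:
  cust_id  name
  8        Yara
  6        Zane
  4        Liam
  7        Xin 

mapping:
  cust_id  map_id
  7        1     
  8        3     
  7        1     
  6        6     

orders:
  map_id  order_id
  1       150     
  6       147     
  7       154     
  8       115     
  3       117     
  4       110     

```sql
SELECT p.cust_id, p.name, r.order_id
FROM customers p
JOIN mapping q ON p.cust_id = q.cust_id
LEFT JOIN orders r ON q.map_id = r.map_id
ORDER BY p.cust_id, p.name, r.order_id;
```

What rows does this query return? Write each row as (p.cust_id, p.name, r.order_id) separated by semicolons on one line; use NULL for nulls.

(6, Zane, 147); (7, Xin, 150); (7, Xin, 150); (8, Yara, 117)

Step 1 — p INNER JOIN q on cust_id → 4 row(s).
Then LEFT JOIN `orders r` on map_id: each of those 4 rows is kept; rows whose q.map_id has no match in r get NULL for r's columns.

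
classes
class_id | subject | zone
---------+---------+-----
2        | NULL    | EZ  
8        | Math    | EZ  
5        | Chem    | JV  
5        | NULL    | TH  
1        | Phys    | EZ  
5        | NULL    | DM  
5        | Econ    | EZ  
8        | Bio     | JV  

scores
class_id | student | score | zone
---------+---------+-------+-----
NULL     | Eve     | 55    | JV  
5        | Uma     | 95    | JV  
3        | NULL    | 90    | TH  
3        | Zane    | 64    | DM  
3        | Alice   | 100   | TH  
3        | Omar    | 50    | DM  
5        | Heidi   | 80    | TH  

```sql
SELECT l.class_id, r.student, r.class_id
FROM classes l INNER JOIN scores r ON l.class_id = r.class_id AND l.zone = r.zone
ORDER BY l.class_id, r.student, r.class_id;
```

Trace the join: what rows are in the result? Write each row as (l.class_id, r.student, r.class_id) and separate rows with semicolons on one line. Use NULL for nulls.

INNER JOIN keeps only pairs where the ON condition holds.
Matching on l.class_id = r.class_id AND l.zone = r.zone. A NULL in a compared column never satisfies the condition.
- l row (class_id=2, zone=EZ): no match → dropped.
- l row (class_id=8, zone=EZ): no match → dropped.
- l row (class_id=5, zone=JV): matches 1 r row(s) → 1 output row(s).
- l row (class_id=5, zone=TH): matches 1 r row(s) → 1 output row(s).
- l row (class_id=1, zone=EZ): no match → dropped.
- l row (class_id=5, zone=DM): no match → dropped.
- l row (class_id=5, zone=EZ): no match → dropped.
- l row (class_id=8, zone=JV): no match → dropped.
After projecting and ordering:
l.class_id | r.student | r.class_id
5 | Heidi | 5
5 | Uma | 5

(5, Heidi, 5); (5, Uma, 5)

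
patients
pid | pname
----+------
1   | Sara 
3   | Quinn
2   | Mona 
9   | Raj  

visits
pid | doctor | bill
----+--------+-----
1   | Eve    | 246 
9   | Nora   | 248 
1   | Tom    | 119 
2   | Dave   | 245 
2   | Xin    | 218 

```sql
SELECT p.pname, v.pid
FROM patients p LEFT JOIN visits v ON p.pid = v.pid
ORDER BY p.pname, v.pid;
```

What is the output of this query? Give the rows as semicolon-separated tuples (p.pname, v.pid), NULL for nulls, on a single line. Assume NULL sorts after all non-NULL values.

LEFT JOIN keeps every row from `patients`; unmatched rows get NULL for `visits`'s columns.
Matching on p.pid = v.pid.
Matched pairs: 5; unmatched p rows kept: 1.

(Mona, 2); (Mona, 2); (Quinn, NULL); (Raj, 9); (Sara, 1); (Sara, 1)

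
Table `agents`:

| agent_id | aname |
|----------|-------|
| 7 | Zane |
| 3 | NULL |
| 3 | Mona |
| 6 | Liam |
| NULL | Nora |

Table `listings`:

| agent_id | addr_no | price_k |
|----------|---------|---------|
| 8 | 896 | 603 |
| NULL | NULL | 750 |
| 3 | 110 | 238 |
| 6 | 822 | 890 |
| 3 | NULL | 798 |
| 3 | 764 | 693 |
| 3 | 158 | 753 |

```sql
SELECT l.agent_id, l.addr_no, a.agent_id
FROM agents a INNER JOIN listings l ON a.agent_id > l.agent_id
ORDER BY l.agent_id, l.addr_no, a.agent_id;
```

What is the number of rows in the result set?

INNER JOIN keeps only pairs where the ON condition holds.
Matching on a.agent_id > l.agent_id. A NULL in a compared column never satisfies the condition.
Matched pairs: 9.
Total: 9 rows.

9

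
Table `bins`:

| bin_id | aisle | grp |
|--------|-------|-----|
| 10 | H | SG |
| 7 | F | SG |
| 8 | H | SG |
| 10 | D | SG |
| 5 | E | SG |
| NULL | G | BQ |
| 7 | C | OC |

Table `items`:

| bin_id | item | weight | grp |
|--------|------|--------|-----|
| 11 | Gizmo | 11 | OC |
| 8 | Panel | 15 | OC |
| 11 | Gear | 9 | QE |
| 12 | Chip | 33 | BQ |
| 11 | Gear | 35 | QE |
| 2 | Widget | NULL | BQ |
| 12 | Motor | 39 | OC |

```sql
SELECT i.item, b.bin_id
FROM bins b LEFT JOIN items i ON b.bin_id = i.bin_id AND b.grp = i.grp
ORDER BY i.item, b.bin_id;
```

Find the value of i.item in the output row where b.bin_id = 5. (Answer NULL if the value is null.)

NULL

LEFT JOIN keeps every row from `bins`; unmatched rows get NULL for `items`'s columns.
Matching on b.bin_id = i.bin_id AND b.grp = i.grp. A NULL in a compared column never satisfies the condition.
Matched pairs: 0; unmatched b rows kept: 7.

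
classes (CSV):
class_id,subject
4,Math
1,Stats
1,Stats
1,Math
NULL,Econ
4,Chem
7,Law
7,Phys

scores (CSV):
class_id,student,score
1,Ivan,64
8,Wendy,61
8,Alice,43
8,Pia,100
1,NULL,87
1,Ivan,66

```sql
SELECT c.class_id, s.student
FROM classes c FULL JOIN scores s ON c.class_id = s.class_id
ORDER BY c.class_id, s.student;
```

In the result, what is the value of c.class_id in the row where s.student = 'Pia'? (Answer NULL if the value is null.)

NULL

FULL OUTER JOIN keeps every row from both sides; unmatched rows get NULL for the other side's columns.
Matching on c.class_id = s.class_id. A NULL in a compared column never satisfies the condition.
Matched pairs: 9; unmatched c rows kept: 5; unmatched s rows kept: 3.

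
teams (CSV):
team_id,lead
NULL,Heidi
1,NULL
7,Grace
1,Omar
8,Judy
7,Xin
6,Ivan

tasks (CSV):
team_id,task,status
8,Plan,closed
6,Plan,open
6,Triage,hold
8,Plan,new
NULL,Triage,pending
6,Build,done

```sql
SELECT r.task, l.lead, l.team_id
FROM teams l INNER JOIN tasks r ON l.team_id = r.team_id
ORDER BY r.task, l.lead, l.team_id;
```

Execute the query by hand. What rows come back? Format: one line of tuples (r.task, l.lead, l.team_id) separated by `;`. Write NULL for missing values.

(Build, Ivan, 6); (Plan, Ivan, 6); (Plan, Judy, 8); (Plan, Judy, 8); (Triage, Ivan, 6)

INNER JOIN keeps only pairs where the ON condition holds.
Matching on l.team_id = r.team_id. A NULL in a compared column never satisfies the condition.
Matched pairs: 5.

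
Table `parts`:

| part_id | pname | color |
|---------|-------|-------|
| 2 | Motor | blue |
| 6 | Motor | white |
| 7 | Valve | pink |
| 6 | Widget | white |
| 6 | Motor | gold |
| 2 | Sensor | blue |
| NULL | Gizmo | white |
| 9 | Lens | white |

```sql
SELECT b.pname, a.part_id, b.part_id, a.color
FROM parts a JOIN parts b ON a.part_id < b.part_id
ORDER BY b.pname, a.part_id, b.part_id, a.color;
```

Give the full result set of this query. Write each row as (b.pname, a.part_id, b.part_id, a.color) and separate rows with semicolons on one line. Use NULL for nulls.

INNER JOIN keeps only pairs where the ON condition holds.
Matching on a.part_id < b.part_id. A NULL in a compared column never satisfies the condition.
- part_id=2: 5 matching b row(s), so 5 row(s) emitted.
- part_id=6: 2 matching b row(s), so 2 row(s) emitted.
- part_id=7: 1 matching b row(s), so 1 row(s) emitted.
- part_id=6: 2 matching b row(s), so 2 row(s) emitted.
- part_id=6: 2 matching b row(s), so 2 row(s) emitted.
- part_id=2: 5 matching b row(s), so 5 row(s) emitted.
- part_id=NULL: no matching b row, dropped.
- part_id=9: no matching b row, dropped.

(Lens, 2, 9, blue); (Lens, 2, 9, blue); (Lens, 6, 9, gold); (Lens, 6, 9, white); (Lens, 6, 9, white); (Lens, 7, 9, pink); (Motor, 2, 6, blue); (Motor, 2, 6, blue); (Motor, 2, 6, blue); (Motor, 2, 6, blue); (Valve, 2, 7, blue); (Valve, 2, 7, blue); (Valve, 6, 7, gold); (Valve, 6, 7, white); (Valve, 6, 7, white); (Widget, 2, 6, blue); (Widget, 2, 6, blue)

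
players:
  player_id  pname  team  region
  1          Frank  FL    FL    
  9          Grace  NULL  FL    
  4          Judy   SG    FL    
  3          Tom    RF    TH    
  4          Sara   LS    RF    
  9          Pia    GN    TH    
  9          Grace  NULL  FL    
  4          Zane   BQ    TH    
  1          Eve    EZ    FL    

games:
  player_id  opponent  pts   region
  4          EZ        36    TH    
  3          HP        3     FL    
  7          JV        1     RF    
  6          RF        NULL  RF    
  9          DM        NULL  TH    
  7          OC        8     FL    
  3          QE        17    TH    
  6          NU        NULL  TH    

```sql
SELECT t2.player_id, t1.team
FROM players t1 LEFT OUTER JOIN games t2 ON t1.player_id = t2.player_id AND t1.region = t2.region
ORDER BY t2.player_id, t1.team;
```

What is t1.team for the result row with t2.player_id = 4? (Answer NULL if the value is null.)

BQ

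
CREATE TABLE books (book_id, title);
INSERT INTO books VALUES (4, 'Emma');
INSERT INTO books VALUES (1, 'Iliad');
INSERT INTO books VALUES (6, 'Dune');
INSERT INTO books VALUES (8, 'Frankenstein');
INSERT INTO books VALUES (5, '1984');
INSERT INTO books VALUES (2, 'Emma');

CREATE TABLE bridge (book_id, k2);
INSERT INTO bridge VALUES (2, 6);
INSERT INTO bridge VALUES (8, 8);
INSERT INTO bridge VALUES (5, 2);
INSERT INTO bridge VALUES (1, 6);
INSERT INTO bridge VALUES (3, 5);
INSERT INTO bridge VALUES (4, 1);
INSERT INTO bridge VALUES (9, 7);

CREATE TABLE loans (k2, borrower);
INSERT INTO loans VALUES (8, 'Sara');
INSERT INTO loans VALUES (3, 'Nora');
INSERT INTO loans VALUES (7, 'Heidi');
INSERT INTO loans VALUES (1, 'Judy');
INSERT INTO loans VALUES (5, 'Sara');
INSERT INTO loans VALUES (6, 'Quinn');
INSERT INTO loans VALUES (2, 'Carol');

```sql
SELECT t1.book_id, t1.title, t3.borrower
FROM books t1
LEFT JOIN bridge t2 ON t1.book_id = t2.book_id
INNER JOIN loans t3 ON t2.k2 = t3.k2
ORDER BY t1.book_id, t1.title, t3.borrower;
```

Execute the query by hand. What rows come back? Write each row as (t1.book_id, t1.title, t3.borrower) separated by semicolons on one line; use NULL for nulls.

Evaluate left to right. First `books t1 LEFT JOIN bridge t2` on book_id: 6 row(s).
Then INNER JOIN `loans t3` on k2: keep only rows whose t2.k2 appears in t3.

(1, Iliad, Quinn); (2, Emma, Quinn); (4, Emma, Judy); (5, 1984, Carol); (8, Frankenstein, Sara)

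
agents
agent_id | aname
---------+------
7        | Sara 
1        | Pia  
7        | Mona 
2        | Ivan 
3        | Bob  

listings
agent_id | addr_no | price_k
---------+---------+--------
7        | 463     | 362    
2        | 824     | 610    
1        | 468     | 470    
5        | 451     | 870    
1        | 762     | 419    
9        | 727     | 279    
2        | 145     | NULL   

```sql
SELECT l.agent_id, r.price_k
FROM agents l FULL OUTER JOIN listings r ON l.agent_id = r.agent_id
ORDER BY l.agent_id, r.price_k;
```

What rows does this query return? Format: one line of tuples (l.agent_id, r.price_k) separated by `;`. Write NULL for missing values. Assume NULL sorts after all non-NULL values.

(1, 419); (1, 470); (2, 610); (2, NULL); (3, NULL); (7, 362); (7, 362); (NULL, 279); (NULL, 870)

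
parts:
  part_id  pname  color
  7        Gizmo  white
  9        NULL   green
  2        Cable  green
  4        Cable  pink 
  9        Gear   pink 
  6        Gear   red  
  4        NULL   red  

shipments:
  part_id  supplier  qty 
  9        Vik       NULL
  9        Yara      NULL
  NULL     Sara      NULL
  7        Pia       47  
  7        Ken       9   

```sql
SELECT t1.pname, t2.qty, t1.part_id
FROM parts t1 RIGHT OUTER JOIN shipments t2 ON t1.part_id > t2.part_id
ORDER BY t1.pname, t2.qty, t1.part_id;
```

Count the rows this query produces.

RIGHT JOIN keeps every row from `shipments`; unmatched rows get NULL for `parts`'s columns.
Matching on t1.part_id > t2.part_id. A NULL in a compared column never satisfies the condition.
- t1 row (part_id=7): no match.
- t1 row (part_id=9): matches 2 t2 row(s) → 2 output row(s).
- t1 row (part_id=2): no match.
- t1 row (part_id=4): no match.
- t1 row (part_id=9): matches 2 t2 row(s) → 2 output row(s).
- t1 row (part_id=6): no match.
- t1 row (part_id=4): no match.
- 3 row(s) from t2 found no t1 partner → padded with NULL.
Total: 4 matched + 3 padded = 7 rows.

7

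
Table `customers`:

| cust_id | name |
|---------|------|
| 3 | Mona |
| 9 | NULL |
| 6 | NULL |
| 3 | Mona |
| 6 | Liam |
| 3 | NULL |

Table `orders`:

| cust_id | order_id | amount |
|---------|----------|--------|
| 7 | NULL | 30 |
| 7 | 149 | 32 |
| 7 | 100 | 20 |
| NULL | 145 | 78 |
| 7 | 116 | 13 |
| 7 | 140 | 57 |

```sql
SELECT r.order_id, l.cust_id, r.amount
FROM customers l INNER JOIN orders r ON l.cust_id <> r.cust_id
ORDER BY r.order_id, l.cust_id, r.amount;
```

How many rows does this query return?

INNER JOIN keeps only pairs where the ON condition holds.
Matching on l.cust_id <> r.cust_id. A NULL in a compared column never satisfies the condition.
- cust_id=3: 5 matching r row(s), so 5 row(s) emitted.
- cust_id=9: 5 matching r row(s), so 5 row(s) emitted.
- cust_id=6: 5 matching r row(s), so 5 row(s) emitted.
- cust_id=3: 5 matching r row(s), so 5 row(s) emitted.
- cust_id=6: 5 matching r row(s), so 5 row(s) emitted.
- cust_id=3: 5 matching r row(s), so 5 row(s) emitted.
Total: 30 rows.

30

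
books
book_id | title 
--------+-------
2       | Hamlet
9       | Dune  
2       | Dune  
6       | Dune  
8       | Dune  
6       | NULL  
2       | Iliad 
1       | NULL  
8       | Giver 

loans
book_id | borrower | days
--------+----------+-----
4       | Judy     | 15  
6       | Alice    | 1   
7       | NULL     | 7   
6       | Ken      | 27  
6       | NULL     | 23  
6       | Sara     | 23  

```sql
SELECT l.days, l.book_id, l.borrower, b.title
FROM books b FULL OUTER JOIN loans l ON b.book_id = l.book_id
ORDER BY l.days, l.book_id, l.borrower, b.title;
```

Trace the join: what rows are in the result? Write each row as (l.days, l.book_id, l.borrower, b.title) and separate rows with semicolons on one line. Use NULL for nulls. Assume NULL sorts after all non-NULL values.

FULL OUTER JOIN keeps every row from both sides; unmatched rows get NULL for the other side's columns.
Matching on b.book_id = l.book_id.
- b[0] book_id=2 → no match; kept with NULLs on the l side.
- b[1] book_id=9 → no match; kept with NULLs on the l side.
- b[2] book_id=2 → no match; kept with NULLs on the l side.
- b[3] book_id=6 → 4 match(es) in l → 4 row(s).
- b[4] book_id=8 → no match; kept with NULLs on the l side.
- b[5] book_id=6 → 4 match(es) in l → 4 row(s).
- b[6] book_id=2 → no match; kept with NULLs on the l side.
- b[7] book_id=1 → no match; kept with NULLs on the l side.
- b[8] book_id=8 → no match; kept with NULLs on the l side.
- 2 l row(s) had no b match → kept, b columns NULL.

(1, 6, Alice, Dune); (1, 6, Alice, NULL); (7, 7, NULL, NULL); (15, 4, Judy, NULL); (23, 6, Sara, Dune); (23, 6, Sara, NULL); (23, 6, NULL, Dune); (23, 6, NULL, NULL); (27, 6, Ken, Dune); (27, 6, Ken, NULL); (NULL, NULL, NULL, Dune); (NULL, NULL, NULL, Dune); (NULL, NULL, NULL, Dune); (NULL, NULL, NULL, Giver); (NULL, NULL, NULL, Hamlet); (NULL, NULL, NULL, Iliad); (NULL, NULL, NULL, NULL)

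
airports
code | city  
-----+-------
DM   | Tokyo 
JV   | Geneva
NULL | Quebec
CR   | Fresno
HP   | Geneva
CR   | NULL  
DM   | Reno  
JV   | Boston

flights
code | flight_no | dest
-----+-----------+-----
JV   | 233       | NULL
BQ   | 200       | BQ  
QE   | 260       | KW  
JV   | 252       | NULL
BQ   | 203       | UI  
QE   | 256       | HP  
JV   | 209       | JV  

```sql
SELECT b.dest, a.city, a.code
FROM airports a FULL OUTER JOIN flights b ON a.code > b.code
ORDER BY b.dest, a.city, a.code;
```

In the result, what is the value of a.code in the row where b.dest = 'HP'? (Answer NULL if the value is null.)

FULL OUTER JOIN keeps every row from both sides; unmatched rows get NULL for the other side's columns.
Matching on a.code > b.code. A NULL in a compared column never satisfies the condition.
- a row (code=DM): matches 2 b row(s) → 2 output row(s).
- a row (code=JV): matches 2 b row(s) → 2 output row(s).
- a row (code=NULL): no match → kept, b columns NULL.
- a row (code=CR): matches 2 b row(s) → 2 output row(s).
- a row (code=HP): matches 2 b row(s) → 2 output row(s).
- a row (code=CR): matches 2 b row(s) → 2 output row(s).
- a row (code=DM): matches 2 b row(s) → 2 output row(s).
- a row (code=JV): matches 2 b row(s) → 2 output row(s).
- 5 b row(s) had no a match → kept, a columns NULL.

NULL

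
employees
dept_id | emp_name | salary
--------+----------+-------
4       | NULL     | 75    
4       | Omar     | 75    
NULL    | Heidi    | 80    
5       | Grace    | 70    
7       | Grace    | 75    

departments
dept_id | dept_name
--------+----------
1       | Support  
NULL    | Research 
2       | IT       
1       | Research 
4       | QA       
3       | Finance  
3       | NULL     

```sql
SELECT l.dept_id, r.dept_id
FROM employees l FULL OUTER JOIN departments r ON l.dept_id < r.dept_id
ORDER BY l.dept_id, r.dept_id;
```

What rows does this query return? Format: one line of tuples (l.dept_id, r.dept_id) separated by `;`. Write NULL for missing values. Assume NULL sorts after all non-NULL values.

FULL OUTER JOIN keeps every row from both sides; unmatched rows get NULL for the other side's columns.
Matching on l.dept_id < r.dept_id. A NULL in a compared column never satisfies the condition.
- l (dept_id=4) has no partner → padded with NULL.
- l (dept_id=4) has no partner → padded with NULL.
- l (dept_id=NULL) has no partner → padded with NULL.
- l (dept_id=5) has no partner → padded with NULL.
- l (dept_id=7) has no partner → padded with NULL.
- plus 7 unmatched r row(s), each kept with NULL l columns.

(4, NULL); (4, NULL); (5, NULL); (7, NULL); (NULL, 1); (NULL, 1); (NULL, 2); (NULL, 3); (NULL, 3); (NULL, 4); (NULL, NULL); (NULL, NULL)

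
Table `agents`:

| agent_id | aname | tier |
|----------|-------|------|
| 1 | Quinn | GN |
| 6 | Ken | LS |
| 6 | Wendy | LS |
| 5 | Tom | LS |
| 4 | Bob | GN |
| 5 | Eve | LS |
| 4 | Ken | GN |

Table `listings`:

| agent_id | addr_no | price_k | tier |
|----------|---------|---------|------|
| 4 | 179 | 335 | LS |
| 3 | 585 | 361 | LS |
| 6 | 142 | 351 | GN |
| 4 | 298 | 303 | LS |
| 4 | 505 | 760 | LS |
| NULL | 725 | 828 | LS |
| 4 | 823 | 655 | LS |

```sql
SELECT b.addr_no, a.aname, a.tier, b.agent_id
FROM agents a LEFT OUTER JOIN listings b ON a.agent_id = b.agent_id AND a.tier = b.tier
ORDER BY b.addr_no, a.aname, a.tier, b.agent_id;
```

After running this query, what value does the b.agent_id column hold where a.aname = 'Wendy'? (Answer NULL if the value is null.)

LEFT JOIN keeps every row from `agents`; unmatched rows get NULL for `listings`'s columns.
Matching on a.agent_id = b.agent_id AND a.tier = b.tier. A NULL in a compared column never satisfies the condition.
Matched pairs: 0; unmatched a rows kept: 7.

NULL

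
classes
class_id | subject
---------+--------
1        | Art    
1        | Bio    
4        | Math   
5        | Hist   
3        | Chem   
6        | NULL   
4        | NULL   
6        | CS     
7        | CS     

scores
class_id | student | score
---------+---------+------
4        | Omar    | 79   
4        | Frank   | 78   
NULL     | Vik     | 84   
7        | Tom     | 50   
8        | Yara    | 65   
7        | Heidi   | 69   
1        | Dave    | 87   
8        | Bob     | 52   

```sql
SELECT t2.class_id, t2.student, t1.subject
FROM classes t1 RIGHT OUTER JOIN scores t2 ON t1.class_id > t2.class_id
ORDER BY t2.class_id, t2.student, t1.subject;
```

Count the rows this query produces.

RIGHT JOIN keeps every row from `scores`; unmatched rows get NULL for `classes`'s columns.
Matching on t1.class_id > t2.class_id. A NULL in a compared column never satisfies the condition.
Matched pairs: 15; unmatched t2 rows kept: 5.
Total: 15 matched + 5 padded = 20 rows.

20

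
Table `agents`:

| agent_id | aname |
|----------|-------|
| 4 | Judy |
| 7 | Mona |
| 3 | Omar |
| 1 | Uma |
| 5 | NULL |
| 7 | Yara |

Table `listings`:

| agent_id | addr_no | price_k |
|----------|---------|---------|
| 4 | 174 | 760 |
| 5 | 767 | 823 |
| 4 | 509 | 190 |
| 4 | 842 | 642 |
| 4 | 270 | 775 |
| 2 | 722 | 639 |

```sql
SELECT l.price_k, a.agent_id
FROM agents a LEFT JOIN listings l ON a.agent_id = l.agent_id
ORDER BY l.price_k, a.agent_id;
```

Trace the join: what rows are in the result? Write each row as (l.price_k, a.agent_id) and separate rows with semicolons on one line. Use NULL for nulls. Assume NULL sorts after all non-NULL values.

LEFT JOIN keeps every row from `agents`; unmatched rows get NULL for `listings`'s columns.
Matching on a.agent_id = l.agent_id.
Matched pairs: 5; unmatched a rows kept: 4.

(190, 4); (642, 4); (760, 4); (775, 4); (823, 5); (NULL, 1); (NULL, 3); (NULL, 7); (NULL, 7)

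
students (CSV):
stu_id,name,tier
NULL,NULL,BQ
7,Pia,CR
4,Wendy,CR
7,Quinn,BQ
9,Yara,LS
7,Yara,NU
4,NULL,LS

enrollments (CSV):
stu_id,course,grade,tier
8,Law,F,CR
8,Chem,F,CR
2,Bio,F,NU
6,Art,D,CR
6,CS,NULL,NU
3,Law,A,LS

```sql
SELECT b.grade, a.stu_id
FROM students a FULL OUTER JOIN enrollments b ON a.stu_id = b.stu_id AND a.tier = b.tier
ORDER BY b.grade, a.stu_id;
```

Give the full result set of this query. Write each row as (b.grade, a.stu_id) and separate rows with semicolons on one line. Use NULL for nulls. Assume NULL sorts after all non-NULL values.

(A, NULL); (D, NULL); (F, NULL); (F, NULL); (F, NULL); (NULL, 4); (NULL, 4); (NULL, 7); (NULL, 7); (NULL, 7); (NULL, 9); (NULL, NULL); (NULL, NULL)

FULL OUTER JOIN keeps every row from both sides; unmatched rows get NULL for the other side's columns.
Matching on a.stu_id = b.stu_id AND a.tier = b.tier. A NULL in a compared column never satisfies the condition.
- stu_id=NULL, tier=BQ: no b row matches, row kept with b columns NULL.
- stu_id=7, tier=CR: no b row matches, row kept with b columns NULL.
- stu_id=4, tier=CR: no b row matches, row kept with b columns NULL.
- stu_id=7, tier=BQ: no b row matches, row kept with b columns NULL.
- stu_id=9, tier=LS: no b row matches, row kept with b columns NULL.
- stu_id=7, tier=NU: no b row matches, row kept with b columns NULL.
- stu_id=4, tier=LS: no b row matches, row kept with b columns NULL.
- plus 6 unmatched b row(s), each kept with NULL a columns.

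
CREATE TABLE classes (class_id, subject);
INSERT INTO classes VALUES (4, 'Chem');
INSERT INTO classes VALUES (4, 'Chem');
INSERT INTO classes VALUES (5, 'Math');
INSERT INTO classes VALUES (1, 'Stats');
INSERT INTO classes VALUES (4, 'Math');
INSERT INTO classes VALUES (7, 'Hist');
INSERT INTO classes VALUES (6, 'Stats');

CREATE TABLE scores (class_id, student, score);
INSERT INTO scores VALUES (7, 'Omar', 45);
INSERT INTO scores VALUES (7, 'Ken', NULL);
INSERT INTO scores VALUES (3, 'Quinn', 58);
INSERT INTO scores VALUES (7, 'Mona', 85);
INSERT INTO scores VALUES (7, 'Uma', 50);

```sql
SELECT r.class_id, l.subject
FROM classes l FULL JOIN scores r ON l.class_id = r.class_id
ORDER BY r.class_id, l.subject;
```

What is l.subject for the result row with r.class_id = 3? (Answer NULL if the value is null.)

FULL OUTER JOIN keeps every row from both sides; unmatched rows get NULL for the other side's columns.
Matching on l.class_id = r.class_id.
Matched pairs: 4; unmatched l rows kept: 6; unmatched r rows kept: 1.

NULL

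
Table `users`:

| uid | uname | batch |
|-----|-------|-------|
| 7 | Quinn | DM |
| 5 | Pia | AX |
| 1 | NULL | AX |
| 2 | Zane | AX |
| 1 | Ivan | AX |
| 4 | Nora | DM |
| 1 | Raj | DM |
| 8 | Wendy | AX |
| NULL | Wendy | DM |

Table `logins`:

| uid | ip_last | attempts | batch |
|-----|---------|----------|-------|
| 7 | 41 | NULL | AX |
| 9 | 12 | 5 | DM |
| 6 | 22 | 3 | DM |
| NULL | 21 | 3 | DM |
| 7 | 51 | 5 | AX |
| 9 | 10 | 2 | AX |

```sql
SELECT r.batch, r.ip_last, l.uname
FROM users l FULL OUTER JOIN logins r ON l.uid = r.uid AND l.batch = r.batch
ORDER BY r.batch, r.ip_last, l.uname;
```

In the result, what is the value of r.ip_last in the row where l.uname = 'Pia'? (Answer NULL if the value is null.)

FULL OUTER JOIN keeps every row from both sides; unmatched rows get NULL for the other side's columns.
Matching on l.uid = r.uid AND l.batch = r.batch. A NULL in a compared column never satisfies the condition.
- l row (uid=7, batch=DM): no match → kept, r columns NULL.
- l row (uid=5, batch=AX): no match → kept, r columns NULL.
- l row (uid=1, batch=AX): no match → kept, r columns NULL.
- l row (uid=2, batch=AX): no match → kept, r columns NULL.
- l row (uid=1, batch=AX): no match → kept, r columns NULL.
- l row (uid=4, batch=DM): no match → kept, r columns NULL.
- l row (uid=1, batch=DM): no match → kept, r columns NULL.
- l row (uid=8, batch=AX): no match → kept, r columns NULL.
- l row (uid=NULL, batch=DM): no match → kept, r columns NULL.
- 6 r row(s) had no l match → kept, l columns NULL.

NULL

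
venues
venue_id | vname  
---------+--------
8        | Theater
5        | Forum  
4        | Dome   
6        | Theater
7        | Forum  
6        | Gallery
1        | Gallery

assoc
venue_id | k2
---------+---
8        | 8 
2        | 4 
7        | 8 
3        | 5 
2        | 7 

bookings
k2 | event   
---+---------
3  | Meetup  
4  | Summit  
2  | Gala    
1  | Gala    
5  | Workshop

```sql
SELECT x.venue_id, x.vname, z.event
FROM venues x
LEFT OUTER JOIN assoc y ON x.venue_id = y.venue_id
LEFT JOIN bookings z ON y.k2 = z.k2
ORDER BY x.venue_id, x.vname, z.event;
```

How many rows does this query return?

7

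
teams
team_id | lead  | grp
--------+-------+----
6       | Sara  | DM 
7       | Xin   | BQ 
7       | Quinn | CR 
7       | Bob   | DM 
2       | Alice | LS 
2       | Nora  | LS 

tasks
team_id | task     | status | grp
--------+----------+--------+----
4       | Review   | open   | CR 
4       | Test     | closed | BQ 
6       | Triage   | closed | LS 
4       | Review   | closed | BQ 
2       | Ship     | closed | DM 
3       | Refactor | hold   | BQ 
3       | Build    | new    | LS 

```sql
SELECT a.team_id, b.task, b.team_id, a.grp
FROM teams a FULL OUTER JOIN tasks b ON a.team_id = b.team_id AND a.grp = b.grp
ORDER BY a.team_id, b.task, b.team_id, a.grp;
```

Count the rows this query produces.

FULL OUTER JOIN keeps every row from both sides; unmatched rows get NULL for the other side's columns.
Matching on a.team_id = b.team_id AND a.grp = b.grp.
- a row (team_id=6, grp=DM): no match → kept, b columns NULL.
- a row (team_id=7, grp=BQ): no match → kept, b columns NULL.
- a row (team_id=7, grp=CR): no match → kept, b columns NULL.
- a row (team_id=7, grp=DM): no match → kept, b columns NULL.
- a row (team_id=2, grp=LS): no match → kept, b columns NULL.
- a row (team_id=2, grp=LS): no match → kept, b columns NULL.
- 7 row(s) from b found no a partner → padded with NULL.
Total: 0 matched + 13 padded = 13 rows.

13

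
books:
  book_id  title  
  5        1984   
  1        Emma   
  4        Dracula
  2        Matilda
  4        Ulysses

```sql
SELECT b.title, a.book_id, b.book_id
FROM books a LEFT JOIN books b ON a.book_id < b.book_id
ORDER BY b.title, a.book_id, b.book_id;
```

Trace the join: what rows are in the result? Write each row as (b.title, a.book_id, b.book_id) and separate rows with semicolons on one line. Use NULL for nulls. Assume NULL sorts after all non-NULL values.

(1984, 1, 5); (1984, 2, 5); (1984, 4, 5); (1984, 4, 5); (Dracula, 1, 4); (Dracula, 2, 4); (Matilda, 1, 2); (Ulysses, 1, 4); (Ulysses, 2, 4); (NULL, 5, NULL)

LEFT JOIN keeps every row from `books a`; unmatched rows get NULL for `books b`'s columns.
Matching on a.book_id < b.book_id.
Matched pairs: 9; unmatched a rows kept: 1.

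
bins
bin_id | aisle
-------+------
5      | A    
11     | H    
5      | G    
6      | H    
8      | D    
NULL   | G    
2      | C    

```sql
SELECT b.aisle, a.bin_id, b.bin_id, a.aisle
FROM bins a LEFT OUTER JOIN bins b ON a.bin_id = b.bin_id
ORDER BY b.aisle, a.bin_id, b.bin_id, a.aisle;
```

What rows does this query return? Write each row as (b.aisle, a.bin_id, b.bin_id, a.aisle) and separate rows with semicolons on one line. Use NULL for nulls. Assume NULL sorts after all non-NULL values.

(A, 5, 5, A); (A, 5, 5, G); (C, 2, 2, C); (D, 8, 8, D); (G, 5, 5, A); (G, 5, 5, G); (H, 6, 6, H); (H, 11, 11, H); (NULL, NULL, NULL, G)

LEFT JOIN keeps every row from `bins a`; unmatched rows get NULL for `bins b`'s columns.
Matching on a.bin_id = b.bin_id. A NULL in a compared column never satisfies the condition.
- a row (bin_id=5): matches 2 b row(s) → 2 output row(s).
- a row (bin_id=11): matches 1 b row(s) → 1 output row(s).
- a row (bin_id=5): matches 2 b row(s) → 2 output row(s).
- a row (bin_id=6): matches 1 b row(s) → 1 output row(s).
- a row (bin_id=8): matches 1 b row(s) → 1 output row(s).
- a row (bin_id=NULL): no match → kept, b columns NULL.
- a row (bin_id=2): matches 1 b row(s) → 1 output row(s).
After projecting and ordering:
b.aisle | a.bin_id | b.bin_id | a.aisle
A | 5 | 5 | A
A | 5 | 5 | G
C | 2 | 2 | C
D | 8 | 8 | D
G | 5 | 5 | A
G | 5 | 5 | G
H | 6 | 6 | H
H | 11 | 11 | H
NULL | NULL | NULL | G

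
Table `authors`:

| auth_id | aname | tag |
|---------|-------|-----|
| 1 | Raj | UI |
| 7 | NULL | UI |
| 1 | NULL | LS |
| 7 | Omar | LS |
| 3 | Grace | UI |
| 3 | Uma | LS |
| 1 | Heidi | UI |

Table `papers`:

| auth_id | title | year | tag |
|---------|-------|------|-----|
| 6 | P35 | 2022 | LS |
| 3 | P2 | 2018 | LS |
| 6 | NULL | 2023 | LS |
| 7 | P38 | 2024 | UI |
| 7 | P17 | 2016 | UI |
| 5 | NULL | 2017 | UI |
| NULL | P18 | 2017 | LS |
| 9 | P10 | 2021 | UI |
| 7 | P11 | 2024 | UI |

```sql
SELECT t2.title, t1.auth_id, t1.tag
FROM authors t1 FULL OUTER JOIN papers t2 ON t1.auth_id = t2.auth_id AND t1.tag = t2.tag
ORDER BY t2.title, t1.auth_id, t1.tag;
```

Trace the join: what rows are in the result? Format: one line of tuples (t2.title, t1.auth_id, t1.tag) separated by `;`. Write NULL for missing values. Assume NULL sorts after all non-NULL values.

(P10, NULL, NULL); (P11, 7, UI); (P17, 7, UI); (P18, NULL, NULL); (P2, 3, LS); (P35, NULL, NULL); (P38, 7, UI); (NULL, 1, LS); (NULL, 1, UI); (NULL, 1, UI); (NULL, 3, UI); (NULL, 7, LS); (NULL, NULL, NULL); (NULL, NULL, NULL)

FULL OUTER JOIN keeps every row from both sides; unmatched rows get NULL for the other side's columns.
Matching on t1.auth_id = t2.auth_id AND t1.tag = t2.tag. A NULL in a compared column never satisfies the condition.
- t1 row (auth_id=1, tag=UI): no match → kept, t2 columns NULL.
- t1 row (auth_id=7, tag=UI): matches 3 t2 row(s) → 3 output row(s).
- t1 row (auth_id=1, tag=LS): no match → kept, t2 columns NULL.
- t1 row (auth_id=7, tag=LS): no match → kept, t2 columns NULL.
- t1 row (auth_id=3, tag=UI): no match → kept, t2 columns NULL.
- t1 row (auth_id=3, tag=LS): matches 1 t2 row(s) → 1 output row(s).
- t1 row (auth_id=1, tag=UI): no match → kept, t2 columns NULL.
- plus 5 unmatched t2 row(s), each kept with NULL t1 columns.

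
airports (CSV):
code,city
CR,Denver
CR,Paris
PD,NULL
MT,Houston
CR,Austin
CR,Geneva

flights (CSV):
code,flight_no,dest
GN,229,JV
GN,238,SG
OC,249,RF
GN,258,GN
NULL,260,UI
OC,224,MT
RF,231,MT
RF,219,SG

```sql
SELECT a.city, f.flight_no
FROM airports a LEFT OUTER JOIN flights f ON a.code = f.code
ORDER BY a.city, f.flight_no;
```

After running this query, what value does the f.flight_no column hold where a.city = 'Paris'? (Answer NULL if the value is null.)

LEFT JOIN keeps every row from `airports`; unmatched rows get NULL for `flights`'s columns.
Matching on a.code = f.code. A NULL in a compared column never satisfies the condition.
- code=CR: no f row matches, row kept with f columns NULL.
- code=CR: no f row matches, row kept with f columns NULL.
- code=PD: no f row matches, row kept with f columns NULL.
- code=MT: no f row matches, row kept with f columns NULL.
- code=CR: no f row matches, row kept with f columns NULL.
- code=CR: no f row matches, row kept with f columns NULL.

NULL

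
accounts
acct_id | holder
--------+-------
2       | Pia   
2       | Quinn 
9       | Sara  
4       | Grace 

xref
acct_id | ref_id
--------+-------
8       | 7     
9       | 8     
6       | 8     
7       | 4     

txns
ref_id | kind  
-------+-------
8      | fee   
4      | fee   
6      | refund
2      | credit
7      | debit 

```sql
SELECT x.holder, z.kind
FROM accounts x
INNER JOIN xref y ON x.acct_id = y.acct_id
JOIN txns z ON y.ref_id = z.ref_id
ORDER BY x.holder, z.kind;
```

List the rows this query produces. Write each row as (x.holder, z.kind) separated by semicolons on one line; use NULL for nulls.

Evaluate left to right. First `accounts x INNER JOIN xref y` on acct_id: 1 row(s).
Then INNER JOIN `txns z` on ref_id: keep only rows whose y.ref_id appears in z.

(Sara, fee)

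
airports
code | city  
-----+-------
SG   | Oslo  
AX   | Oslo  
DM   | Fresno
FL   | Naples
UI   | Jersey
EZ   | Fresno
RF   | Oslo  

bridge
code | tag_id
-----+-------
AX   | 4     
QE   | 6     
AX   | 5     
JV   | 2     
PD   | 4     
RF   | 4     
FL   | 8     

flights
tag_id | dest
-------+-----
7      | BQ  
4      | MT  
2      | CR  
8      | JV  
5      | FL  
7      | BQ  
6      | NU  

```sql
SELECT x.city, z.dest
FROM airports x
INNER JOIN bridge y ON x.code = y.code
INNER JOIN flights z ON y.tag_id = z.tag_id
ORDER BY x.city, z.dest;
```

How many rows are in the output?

Evaluate left to right. First `airports x INNER JOIN bridge y` on code: 4 row(s).
Then INNER JOIN `flights z` on tag_id: keep only rows whose y.tag_id appears in z.
Result: 4 row(s).

4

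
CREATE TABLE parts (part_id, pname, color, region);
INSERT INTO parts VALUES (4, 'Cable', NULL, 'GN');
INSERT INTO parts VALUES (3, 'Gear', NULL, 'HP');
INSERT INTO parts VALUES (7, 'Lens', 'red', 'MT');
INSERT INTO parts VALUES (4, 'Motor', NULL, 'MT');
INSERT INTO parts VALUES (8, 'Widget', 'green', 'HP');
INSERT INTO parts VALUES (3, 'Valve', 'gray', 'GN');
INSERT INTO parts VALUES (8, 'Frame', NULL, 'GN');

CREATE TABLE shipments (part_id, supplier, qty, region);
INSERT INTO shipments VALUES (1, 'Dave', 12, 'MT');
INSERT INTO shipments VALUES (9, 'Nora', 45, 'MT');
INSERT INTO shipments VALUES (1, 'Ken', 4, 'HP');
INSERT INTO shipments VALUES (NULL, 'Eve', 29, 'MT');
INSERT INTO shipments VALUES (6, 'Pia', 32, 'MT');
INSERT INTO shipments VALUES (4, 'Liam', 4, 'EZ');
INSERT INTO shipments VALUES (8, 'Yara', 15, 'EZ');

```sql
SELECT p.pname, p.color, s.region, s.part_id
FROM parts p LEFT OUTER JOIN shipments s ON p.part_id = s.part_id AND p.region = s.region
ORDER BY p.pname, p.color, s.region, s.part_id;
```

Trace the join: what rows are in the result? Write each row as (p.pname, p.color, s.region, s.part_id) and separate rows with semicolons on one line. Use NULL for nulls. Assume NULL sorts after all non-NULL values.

(Cable, NULL, NULL, NULL); (Frame, NULL, NULL, NULL); (Gear, NULL, NULL, NULL); (Lens, red, NULL, NULL); (Motor, NULL, NULL, NULL); (Valve, gray, NULL, NULL); (Widget, green, NULL, NULL)

LEFT JOIN keeps every row from `parts`; unmatched rows get NULL for `shipments`'s columns.
Matching on p.part_id = s.part_id AND p.region = s.region. A NULL in a compared column never satisfies the condition.
Matched pairs: 0; unmatched p rows kept: 7.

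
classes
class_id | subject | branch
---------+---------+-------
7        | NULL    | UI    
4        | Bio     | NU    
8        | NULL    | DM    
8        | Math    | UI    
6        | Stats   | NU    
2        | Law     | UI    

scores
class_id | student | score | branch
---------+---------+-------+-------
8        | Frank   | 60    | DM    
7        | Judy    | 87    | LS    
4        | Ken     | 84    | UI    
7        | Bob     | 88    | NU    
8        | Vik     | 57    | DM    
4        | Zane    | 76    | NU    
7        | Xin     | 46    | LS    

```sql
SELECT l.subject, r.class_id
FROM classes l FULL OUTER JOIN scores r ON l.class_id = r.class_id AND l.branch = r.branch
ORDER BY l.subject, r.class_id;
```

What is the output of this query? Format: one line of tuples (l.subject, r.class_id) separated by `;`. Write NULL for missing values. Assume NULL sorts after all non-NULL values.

FULL OUTER JOIN keeps every row from both sides; unmatched rows get NULL for the other side's columns.
Matching on l.class_id = r.class_id AND l.branch = r.branch.
Matched pairs: 3; unmatched l rows kept: 4; unmatched r rows kept: 4.

(Bio, 4); (Law, NULL); (Math, NULL); (Stats, NULL); (NULL, 4); (NULL, 7); (NULL, 7); (NULL, 7); (NULL, 8); (NULL, 8); (NULL, NULL)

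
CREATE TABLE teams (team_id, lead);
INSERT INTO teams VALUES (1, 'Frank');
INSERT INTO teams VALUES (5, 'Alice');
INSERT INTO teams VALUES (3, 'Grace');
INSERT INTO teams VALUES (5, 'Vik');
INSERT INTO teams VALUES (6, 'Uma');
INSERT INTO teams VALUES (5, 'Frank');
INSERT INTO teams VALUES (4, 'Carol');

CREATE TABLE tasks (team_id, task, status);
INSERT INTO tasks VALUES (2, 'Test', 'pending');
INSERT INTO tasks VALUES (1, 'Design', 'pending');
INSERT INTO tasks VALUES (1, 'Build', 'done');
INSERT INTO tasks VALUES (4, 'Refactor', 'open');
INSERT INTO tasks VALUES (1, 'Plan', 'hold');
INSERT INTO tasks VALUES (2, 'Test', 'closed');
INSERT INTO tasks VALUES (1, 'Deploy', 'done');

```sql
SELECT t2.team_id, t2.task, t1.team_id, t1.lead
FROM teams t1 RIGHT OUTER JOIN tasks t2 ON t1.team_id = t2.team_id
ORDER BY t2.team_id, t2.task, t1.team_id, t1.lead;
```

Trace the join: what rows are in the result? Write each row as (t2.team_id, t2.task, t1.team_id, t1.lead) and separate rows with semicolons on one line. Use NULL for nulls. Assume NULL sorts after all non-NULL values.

(1, Build, 1, Frank); (1, Deploy, 1, Frank); (1, Design, 1, Frank); (1, Plan, 1, Frank); (2, Test, NULL, NULL); (2, Test, NULL, NULL); (4, Refactor, 4, Carol)

RIGHT JOIN keeps every row from `tasks`; unmatched rows get NULL for `teams`'s columns.
Matching on t1.team_id = t2.team_id.
- t1 row (team_id=1): matches 4 t2 row(s) → 4 output row(s).
- t1 row (team_id=5): no match.
- t1 row (team_id=3): no match.
- t1 row (team_id=5): no match.
- t1 row (team_id=6): no match.
- t1 row (team_id=5): no match.
- t1 row (team_id=4): matches 1 t2 row(s) → 1 output row(s).
- plus 2 unmatched t2 row(s), each kept with NULL t1 columns.
After projecting and ordering:
t2.team_id | t2.task | t1.team_id | t1.lead
1 | Build | 1 | Frank
1 | Deploy | 1 | Frank
1 | Design | 1 | Frank
1 | Plan | 1 | Frank
2 | Test | NULL | NULL
2 | Test | NULL | NULL
4 | Refactor | 4 | Carol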